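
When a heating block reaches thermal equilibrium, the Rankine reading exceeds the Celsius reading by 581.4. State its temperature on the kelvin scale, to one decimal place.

385.3 K

Let x be the Celsius reading; then the Rankine reading is 1.8·x + 491.67.
(1.8·x + 491.67) - x = 581.4  ⇒  (0.8)·x = 89.73  ⇒  x = 112.1625°C.
In kelvin: 112.1625 + 273.15 = 385.3 K.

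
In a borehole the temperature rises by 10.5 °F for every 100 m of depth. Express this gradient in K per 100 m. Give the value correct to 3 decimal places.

5.833 K/100 m

The quantity depends on a temperature interval, so only the ratio of degree sizes applies; the offset between the scales is irrelevant.
A change of 1°F is a change of 5/9 K, so 10.5 × 5/9 = 5.833.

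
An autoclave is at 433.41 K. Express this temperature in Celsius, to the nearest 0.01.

160.26°C

In Celsius: 433.41 - 273.15 = 160.2600°C.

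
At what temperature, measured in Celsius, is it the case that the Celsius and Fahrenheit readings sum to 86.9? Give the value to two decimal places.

19.61°C

Let C be the Celsius reading. The Fahrenheit reading is F = 1.8·C + 32.
Require C + F = 86.9: (2.8)·C + 32 = 86.9.
C = (86.9 - 32) / (2.8) = 19.61.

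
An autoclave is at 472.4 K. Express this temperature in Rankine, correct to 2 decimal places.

In Celsius: 472.4 - 273.15 = 199.2500°C.
In Rankine: 199.2500 × 1.8 + 491.67 = 850.32°R.

850.32°R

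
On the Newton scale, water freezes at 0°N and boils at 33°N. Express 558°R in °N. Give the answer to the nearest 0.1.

First in Celsius: (558 - 491.67) × 5/9 = 36.8500°C.
Linearly onto the Newton scale: 0 + (36.8500 / 100) × (33 - 0) = 12.2°N.

12.2°N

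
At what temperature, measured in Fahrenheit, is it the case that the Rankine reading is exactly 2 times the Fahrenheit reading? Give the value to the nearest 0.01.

459.67°F

Let F be the Fahrenheit reading. The Rankine reading is R = 1·F + 459.67.
Require R = 2·F: 1·F + 459.67 = 2·F.
(-1)·F = -459.67  ⇒  F = 459.67.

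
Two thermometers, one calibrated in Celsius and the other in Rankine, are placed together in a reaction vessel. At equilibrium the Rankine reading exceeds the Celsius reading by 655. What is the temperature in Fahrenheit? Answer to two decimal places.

Let x be the Celsius reading; then the Rankine reading is 1.8·x + 491.67.
(1.8·x + 491.67) - x = 655  ⇒  (0.8)·x = 163.33  ⇒  x = 204.1625°C.
In Fahrenheit: 204.1625 × 1.8 + 32 = 399.49°F.

399.49°F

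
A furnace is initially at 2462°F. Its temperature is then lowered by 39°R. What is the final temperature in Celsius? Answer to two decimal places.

Initial temperature in Celsius: (2462 - 32) × 5/9 = 1350.0000°C.
The 39°R change is an interval, so only the factor 5/9 applies: -39 × 5/9 = -21.6667°C.
Final Celsius temperature: 1350.0000 - 21.6667 = 1328.3333°C.

1328.33°C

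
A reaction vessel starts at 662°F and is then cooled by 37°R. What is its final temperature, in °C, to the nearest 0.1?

329.4°C

Initial temperature in Celsius: (662 - 32) × 5/9 = 350.0000°C.
The 37°R change is an interval, so only the factor 5/9 applies: -37 × 5/9 = -20.5556°C.
Final Celsius temperature: 350.0000 - 20.5556 = 329.4444°C.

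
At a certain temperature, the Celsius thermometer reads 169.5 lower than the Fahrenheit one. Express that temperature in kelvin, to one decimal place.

Let x be the Fahrenheit reading; then the Celsius reading is 5/9·x - 17.7778.
(5/9·x - 17.7778) - x = -169.5  ⇒  (-4/9)·x = -151.722  ⇒  x = 341.3750°F.
In Celsius: (341.375 - 32) × 5/9 = 171.8750°C.
In kelvin: 171.8750 + 273.15 = 445.0 K.

445.0 K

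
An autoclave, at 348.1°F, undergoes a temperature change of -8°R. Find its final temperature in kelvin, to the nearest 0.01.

444.32 K

Initial temperature in Celsius: (348.1 - 32) × 5/9 = 175.6111°C.
The 8°R change is an interval, so only the factor 5/9 applies: -8 × 5/9 = -4.4444°C.
Final Celsius temperature: 175.6111 - 4.4444 = 171.1667°C.
In kelvin: 171.1667 + 273.15 = 444.32 K.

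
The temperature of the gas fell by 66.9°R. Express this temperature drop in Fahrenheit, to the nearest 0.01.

66.90°F

Rankine and Fahrenheit degrees are the same size, so the interval is unchanged: 66.90.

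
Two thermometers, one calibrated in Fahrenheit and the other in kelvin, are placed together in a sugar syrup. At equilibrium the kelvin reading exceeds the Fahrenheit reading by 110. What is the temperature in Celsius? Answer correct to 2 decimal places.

Let x be the Fahrenheit reading; then the kelvin reading is 5/9·x + 255.372.
(5/9·x + 255.372) - x = 110  ⇒  (-4/9)·x = -145.372  ⇒  x = 327.0875°F.
In Celsius: (327.0875 - 32) × 5/9 = 163.94°C.

163.94°C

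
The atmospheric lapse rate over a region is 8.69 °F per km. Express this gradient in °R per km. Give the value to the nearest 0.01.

Since only a temperature interval is involved, the additive offset between the scales drops out.
A change of 1°F is a change of 1°R, so 8.69 × 1 = 8.69.

8.69 °R/km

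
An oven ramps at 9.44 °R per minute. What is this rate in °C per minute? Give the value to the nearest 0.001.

5.244 °C/minute

The quantity depends on a temperature interval, so only the ratio of degree sizes applies; the offset between the scales is irrelevant.
A change of 1°R is a change of 5/9°C, so 9.44 × 5/9 = 5.244.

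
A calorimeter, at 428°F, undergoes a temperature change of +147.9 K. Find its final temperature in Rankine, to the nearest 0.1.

Initial temperature in Celsius: (428 - 32) × 5/9 = 220.0000°C.
The 147.9 K change is an interval; Kelvin and Celsius degrees are the same size, so ΔC = +147.9°C.
Final Celsius temperature: 220.0000 + 147.9000 = 367.9000°C.
In Rankine: 367.9000 × 1.8 + 491.67 = 1153.9°R.

1153.9°R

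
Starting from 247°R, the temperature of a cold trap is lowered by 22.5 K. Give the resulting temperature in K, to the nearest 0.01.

114.72 K

Initial temperature in Celsius: (247 - 491.67) × 5/9 = -135.9278°C.
The 22.5 K change is an interval; Kelvin and Celsius degrees are the same size, so ΔC = -22.5°C.
Final Celsius temperature: -135.9278 - 22.5000 = -158.4278°C.
In kelvin: -158.4278 + 273.15 = 114.72 K.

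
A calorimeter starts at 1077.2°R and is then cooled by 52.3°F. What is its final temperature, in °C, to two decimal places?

296.24°C

Initial temperature in Celsius: (1077.2 - 491.67) × 5/9 = 325.2944°C.
The 52.3°F change is an interval, so only the factor 5/9 applies: -52.3 × 5/9 = -29.0556°C.
Final Celsius temperature: 325.2944 - 29.0556 = 296.2389°C.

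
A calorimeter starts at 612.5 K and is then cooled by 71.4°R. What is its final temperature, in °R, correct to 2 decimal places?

Initial temperature in Celsius: 612.5 - 273.15 = 339.3500°C.
The 71.4°R change is an interval, so only the factor 5/9 applies: -71.4 × 5/9 = -39.6667°C.
Final Celsius temperature: 339.3500 - 39.6667 = 299.6833°C.
In Rankine: 299.6833 × 1.8 + 491.67 = 1031.10°R.

1031.10°R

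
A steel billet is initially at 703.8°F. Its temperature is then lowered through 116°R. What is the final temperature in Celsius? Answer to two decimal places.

Initial temperature in Celsius: (703.8 - 32) × 5/9 = 373.2222°C.
The 116°R change is an interval, so only the factor 5/9 applies: -116 × 5/9 = -64.4444°C.
Final Celsius temperature: 373.2222 - 64.4444 = 308.7778°C.

308.78°C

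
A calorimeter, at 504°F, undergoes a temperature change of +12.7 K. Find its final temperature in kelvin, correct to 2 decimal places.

548.07 K

Initial temperature in Celsius: (504 - 32) × 5/9 = 262.2222°C.
The 12.7 K change is an interval; Kelvin and Celsius degrees are the same size, so ΔC = +12.7°C.
Final Celsius temperature: 262.2222 + 12.7000 = 274.9222°C.
In kelvin: 274.9222 + 273.15 = 548.07 K.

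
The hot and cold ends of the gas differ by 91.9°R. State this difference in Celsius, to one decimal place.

An interval of 1°R corresponds to 5/9°C.
91.9 × 5/9 = 51.1.

51.1°C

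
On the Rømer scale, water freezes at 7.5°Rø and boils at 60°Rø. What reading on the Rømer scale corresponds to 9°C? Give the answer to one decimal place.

12.2°Rø

Linearly onto the Rømer scale: 7.5 + (9.0000 / 100) × (60 - 7.5) = 12.2°Rø.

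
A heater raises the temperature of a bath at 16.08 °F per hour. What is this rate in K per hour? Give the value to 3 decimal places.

The quantity depends on a temperature interval, so only the ratio of degree sizes applies; the offset between the scales is irrelevant.
A change of 1°F is a change of 5/9 K, so 16.08 × 5/9 = 8.933.

8.933 K/hour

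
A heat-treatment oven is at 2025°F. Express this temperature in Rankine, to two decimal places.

2484.67°R

In Celsius: (2025 - 32) × 5/9 = 1107.2222°C.
In Rankine: 1107.2222 × 1.8 + 491.67 = 2484.67°R.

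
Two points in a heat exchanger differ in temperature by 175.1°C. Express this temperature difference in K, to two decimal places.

175.10 K

Celsius and kelvin degrees are the same size, so the interval is unchanged: 175.10.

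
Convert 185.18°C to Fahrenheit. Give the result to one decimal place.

In Fahrenheit: 185.1800 × 1.8 + 32 = 365.3°F.

365.3°F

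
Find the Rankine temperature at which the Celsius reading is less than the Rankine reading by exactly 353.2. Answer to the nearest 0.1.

Let R be the Rankine reading. The Celsius reading is C = 5/9·R - 273.15.
Require C - R = -353.2: (-4/9)·R - 273.15 = -353.2.
R = (-353.2 + 273.15) / (-4/9) = 180.1.

180.1°R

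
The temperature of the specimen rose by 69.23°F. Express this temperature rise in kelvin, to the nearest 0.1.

38.5 K

An interval of 1°F corresponds to 5/9 K.
69.23 × 5/9 = 38.5.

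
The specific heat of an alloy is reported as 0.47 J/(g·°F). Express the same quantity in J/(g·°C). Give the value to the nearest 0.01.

The quantity depends on a temperature interval, so only the ratio of degree sizes applies; the offset between the scales is irrelevant.
A change of 1°C is a change of 1.8°F, so per °C the value is 0.47 × 1.8 = 0.85.

0.85 J/(g·°C)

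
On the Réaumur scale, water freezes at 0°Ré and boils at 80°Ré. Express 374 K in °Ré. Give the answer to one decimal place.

First in Celsius: 374 - 273.15 = 100.8500°C.
Linearly onto the Réaumur scale: 0 + (100.8500 / 100) × (80 - 0) = 80.7°Ré.

80.7°Ré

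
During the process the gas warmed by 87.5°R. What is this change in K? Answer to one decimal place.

An interval of 1°R corresponds to 5/9 K.
87.5 × 5/9 = 48.6.

48.6 K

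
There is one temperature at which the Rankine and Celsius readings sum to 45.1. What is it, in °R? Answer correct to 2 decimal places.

204.59°R

Let R be the Rankine reading. The Celsius reading is C = 5/9·R - 273.15.
Require R + C = 45.1: (14/9)·R - 273.15 = 45.1.
R = (45.1 + 273.15) / (14/9) = 204.59.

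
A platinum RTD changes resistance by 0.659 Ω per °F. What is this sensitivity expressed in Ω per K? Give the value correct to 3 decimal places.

1.186 Ω per K

Since only a temperature interval is involved, the additive offset between the scales drops out.
A change of 1 K is a change of 1.8°F, so per K the value is 0.659 × 1.8 = 1.186.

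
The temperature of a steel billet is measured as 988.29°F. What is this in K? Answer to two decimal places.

804.42 K

In Celsius: (988.29 - 32) × 5/9 = 531.2722°C.
In kelvin: 531.2722 + 273.15 = 804.42 K.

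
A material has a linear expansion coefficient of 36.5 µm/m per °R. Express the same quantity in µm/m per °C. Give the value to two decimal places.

65.70 µm/m per °C

Since only a temperature interval is involved, the additive offset between the scales drops out.
A change of 1°C is a change of 1.8°R, so per °C the value is 36.5 × 1.8 = 65.70.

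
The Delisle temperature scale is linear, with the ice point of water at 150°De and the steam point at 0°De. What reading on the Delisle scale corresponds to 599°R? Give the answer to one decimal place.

60.6°De

First in Celsius: (599 - 491.67) × 5/9 = 59.6278°C.
Linearly onto the Delisle scale: 150 + (59.6278 / 100) × (0 - 150) = 60.6°De.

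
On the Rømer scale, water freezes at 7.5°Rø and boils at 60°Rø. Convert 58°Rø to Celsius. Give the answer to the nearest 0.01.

Linear interpolation between the fixed points: C = (58 - 7.5) × 100 / (60 - 7.5) = 96.1905°C.

96.19°C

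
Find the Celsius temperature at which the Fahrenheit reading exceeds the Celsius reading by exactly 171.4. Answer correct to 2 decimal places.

Let C be the Celsius reading. The Fahrenheit reading is F = 1.8·C + 32.
Require F - C = 171.4: (0.8)·C + 32 = 171.4.
C = (171.4 - 32) / (0.8) = 174.25.

174.25°C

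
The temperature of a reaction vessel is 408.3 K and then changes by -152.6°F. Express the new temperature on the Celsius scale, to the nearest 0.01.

50.37°C

Initial temperature in Celsius: 408.3 - 273.15 = 135.1500°C.
The 152.6°F change is an interval, so only the factor 5/9 applies: -152.6 × 5/9 = -84.7778°C.
Final Celsius temperature: 135.1500 - 84.7778 = 50.3722°C.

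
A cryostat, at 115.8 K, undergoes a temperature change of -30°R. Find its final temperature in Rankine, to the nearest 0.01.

178.44°R

Initial temperature in Celsius: 115.8 - 273.15 = -157.3500°C.
The 30°R change is an interval, so only the factor 5/9 applies: -30 × 5/9 = -16.6667°C.
Final Celsius temperature: -157.3500 - 16.6667 = -174.0167°C.
In Rankine: -174.0167 × 1.8 + 491.67 = 178.44°R.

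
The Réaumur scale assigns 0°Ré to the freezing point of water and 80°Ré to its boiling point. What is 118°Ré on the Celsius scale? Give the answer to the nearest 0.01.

Linear interpolation between the fixed points: C = (118 - 0) × 100 / (80 - 0) = 147.5000°C.

147.50°C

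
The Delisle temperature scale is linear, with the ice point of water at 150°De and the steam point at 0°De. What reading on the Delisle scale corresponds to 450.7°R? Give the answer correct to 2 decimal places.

184.14°De

First in Celsius: (450.7 - 491.67) × 5/9 = -22.7611°C.
Linearly onto the Delisle scale: 150 + (-22.7611 / 100) × (0 - 150) = 184.14°De.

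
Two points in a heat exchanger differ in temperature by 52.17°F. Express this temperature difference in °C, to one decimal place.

For a temperature interval the offset drops out; only the factor 5/9 applies.
52.17 × 5/9 = 29.0.

29.0°C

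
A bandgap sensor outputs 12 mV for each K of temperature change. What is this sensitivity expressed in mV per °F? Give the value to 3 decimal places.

6.667 mV per °F

Since only a temperature interval is involved, the additive offset between the scales drops out.
A change of 1°F is a change of 5/9 K, so per °F the value is 12 × 5/9 = 6.667.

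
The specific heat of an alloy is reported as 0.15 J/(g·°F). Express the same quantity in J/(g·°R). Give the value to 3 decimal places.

The quantity depends on a temperature interval, so only the ratio of degree sizes applies; the offset between the scales is irrelevant.
A change of 1°R is a change of 1°F, so per °R the value is 0.15 × 1 = 0.150.

0.150 J/(g·°R)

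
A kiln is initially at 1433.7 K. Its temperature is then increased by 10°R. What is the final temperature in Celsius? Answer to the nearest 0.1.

1166.1°C

Initial temperature in Celsius: 1433.7 - 273.15 = 1160.5500°C.
The 10°R change is an interval, so only the factor 5/9 applies: +10 × 5/9 = +5.5556°C.
Final Celsius temperature: 1160.5500 + 5.5556 = 1166.1056°C.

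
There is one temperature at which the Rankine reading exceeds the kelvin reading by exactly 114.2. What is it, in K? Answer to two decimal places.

Let K be the kelvin reading. The Rankine reading is R = 1.8·K.
Require R - K = 114.2: (0.8)·K = 114.2.
K = (114.2) / (0.8) = 142.75.

142.75 K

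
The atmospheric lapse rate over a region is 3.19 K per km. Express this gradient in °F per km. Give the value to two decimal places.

Since only a temperature interval is involved, the additive offset between the scales drops out.
A change of 1 K is a change of 1.8°F, so 3.19 × 1.8 = 5.74.

5.74 °F/km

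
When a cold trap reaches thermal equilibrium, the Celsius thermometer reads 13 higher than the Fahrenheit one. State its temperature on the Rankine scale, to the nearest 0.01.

390.42°R

Let x be the Fahrenheit reading; then the Celsius reading is 5/9·x - 17.7778.
(5/9·x - 17.7778) - x = 13  ⇒  (-4/9)·x = 30.7778  ⇒  x = -69.2500°F.
In Celsius: (-69.25 - 32) × 5/9 = -56.2500°C.
In Rankine: -56.2500 × 1.8 + 491.67 = 390.42°R.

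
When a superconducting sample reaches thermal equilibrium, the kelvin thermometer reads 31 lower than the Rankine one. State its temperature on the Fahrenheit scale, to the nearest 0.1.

Let x be the Rankine reading; then the kelvin reading is 5/9·x.
(5/9·x) - x = -31  ⇒  (-4/9)·x = -31  ⇒  x = 69.7500°R.
In Celsius: (69.75 - 491.67) × 5/9 = -234.4000°C.
In Fahrenheit: -234.4000 × 1.8 + 32 = -389.9°F.

-389.9°F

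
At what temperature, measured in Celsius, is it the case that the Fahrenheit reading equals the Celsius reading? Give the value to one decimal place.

-40.0°C

Let C be the Celsius reading. The Fahrenheit reading is F = 1.8·C + 32.
Set F = C: 1.8·C + 32 = C.
(0.8)·C = -32  ⇒  C = -40.0.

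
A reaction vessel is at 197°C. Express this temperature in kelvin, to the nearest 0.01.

In kelvin: 197.0000 + 273.15 = 470.15 K.

470.15 K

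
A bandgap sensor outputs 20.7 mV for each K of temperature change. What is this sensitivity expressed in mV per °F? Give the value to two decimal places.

The quantity depends on a temperature interval, so only the ratio of degree sizes applies; the offset between the scales is irrelevant.
A change of 1°F is a change of 5/9 K, so per °F the value is 20.7 × 5/9 = 11.50.

11.50 mV per °F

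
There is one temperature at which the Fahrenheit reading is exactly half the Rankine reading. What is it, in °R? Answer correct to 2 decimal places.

Let R be the Rankine reading. The Fahrenheit reading is F = 1·R - 459.67.
Require F = 0.5·R: 1·R - 459.67 = 0.5·R.
(0.5)·R = 459.67  ⇒  R = 919.34.

919.34°R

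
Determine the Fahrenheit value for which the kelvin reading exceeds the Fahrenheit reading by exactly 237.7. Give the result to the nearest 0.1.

39.8°F

Let F be the Fahrenheit reading. The kelvin reading is K = 5/9·F + 255.372.
Require K - F = 237.7: (-4/9)·F + 255.372 = 237.7.
F = (237.7 - 255.372) / (-4/9) = 39.8.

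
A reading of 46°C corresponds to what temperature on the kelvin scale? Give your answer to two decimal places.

319.15 K

In kelvin: 46.0000 + 273.15 = 319.15 K.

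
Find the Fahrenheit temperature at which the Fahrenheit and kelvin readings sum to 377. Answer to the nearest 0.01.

Let F be the Fahrenheit reading. The kelvin reading is K = 5/9·F + 255.372.
Require F + K = 377: (14/9)·F + 255.372 = 377.
F = (377 - 255.372) / (14/9) = 78.19.

78.19°F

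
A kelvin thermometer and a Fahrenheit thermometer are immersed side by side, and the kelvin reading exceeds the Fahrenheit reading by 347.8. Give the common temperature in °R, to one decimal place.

251.7°R

Let x be the kelvin reading; then the Fahrenheit reading is 1.8·x - 459.67.
(1.8·x - 459.67) - x = -347.8  ⇒  (0.8)·x = 111.87  ⇒  x = 139.8375 K.
In Celsius: 139.8375 - 273.15 = -133.3125°C.
In Rankine: -133.3125 × 1.8 + 491.67 = 251.7°R.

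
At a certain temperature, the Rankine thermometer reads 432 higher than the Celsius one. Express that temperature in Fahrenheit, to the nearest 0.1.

-102.3°F

Let x be the Celsius reading; then the Rankine reading is 1.8·x + 491.67.
(1.8·x + 491.67) - x = 432  ⇒  (0.8)·x = -59.67  ⇒  x = -74.5875°C.
In Fahrenheit: -74.5875 × 1.8 + 32 = -102.3°F.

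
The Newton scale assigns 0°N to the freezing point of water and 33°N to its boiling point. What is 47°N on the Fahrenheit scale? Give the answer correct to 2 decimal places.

Linear interpolation between the fixed points: C = (47 - 0) × 100 / (33 - 0) = 142.4242°C.
Then 142.4242 × 1.8 + 32 = 288.36°F.

288.36°F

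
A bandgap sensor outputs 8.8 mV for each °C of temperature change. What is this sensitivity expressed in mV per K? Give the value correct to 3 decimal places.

8.800 mV per K

Since only a temperature interval is involved, the additive offset between the scales drops out.
A change of 1 K is a change of 1°C, so per K the value is 8.8 × 1 = 8.800.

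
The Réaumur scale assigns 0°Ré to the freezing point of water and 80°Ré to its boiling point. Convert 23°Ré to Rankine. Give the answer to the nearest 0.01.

543.42°R

Linear interpolation between the fixed points: C = (23 - 0) × 100 / (80 - 0) = 28.7500°C.
Then 28.7500 × 1.8 + 491.67 = 543.42°R.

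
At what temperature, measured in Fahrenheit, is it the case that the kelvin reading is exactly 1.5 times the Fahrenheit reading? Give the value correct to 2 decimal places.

270.39°F

Let F be the Fahrenheit reading. The kelvin reading is K = 5/9·F + 255.372.
Require K = 1.5·F: 5/9·F + 255.372 = 1.5·F.
(-17/18)·F = -255.372  ⇒  F = 270.39.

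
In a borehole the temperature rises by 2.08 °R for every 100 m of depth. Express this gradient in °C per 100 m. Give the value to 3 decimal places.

The quantity depends on a temperature interval, so only the ratio of degree sizes applies; the offset between the scales is irrelevant.
A change of 1°R is a change of 5/9°C, so 2.08 × 5/9 = 1.156.

1.156 °C/100 m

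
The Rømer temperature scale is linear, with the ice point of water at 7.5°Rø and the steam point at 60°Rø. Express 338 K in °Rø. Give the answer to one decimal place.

First in Celsius: 338 - 273.15 = 64.8500°C.
Linearly onto the Rømer scale: 7.5 + (64.8500 / 100) × (60 - 7.5) = 41.5°Rø.

41.5°Rø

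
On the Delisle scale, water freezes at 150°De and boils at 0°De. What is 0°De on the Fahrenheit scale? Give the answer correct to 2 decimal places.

212.00°F

Linear interpolation between the fixed points: C = (0 - 150) × 100 / (0 - 150) = 100.0000°C.
Then 100.0000 × 1.8 + 32 = 212.00°F.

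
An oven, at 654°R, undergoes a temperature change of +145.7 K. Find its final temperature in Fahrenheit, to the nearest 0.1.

Initial temperature in Celsius: (654 - 491.67) × 5/9 = 90.1833°C.
The 145.7 K change is an interval; Kelvin and Celsius degrees are the same size, so ΔC = +145.7°C.
Final Celsius temperature: 90.1833 + 145.7000 = 235.8833°C.
In Fahrenheit: 235.8833 × 1.8 + 32 = 456.6°F.

456.6°F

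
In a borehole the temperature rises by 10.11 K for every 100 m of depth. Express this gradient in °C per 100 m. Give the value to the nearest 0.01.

10.11 °C/100 m

Since only a temperature interval is involved, the additive offset between the scales drops out.
A change of 1 K is a change of 1°C, so 10.11 × 1 = 10.11.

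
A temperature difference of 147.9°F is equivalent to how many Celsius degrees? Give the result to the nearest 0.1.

82.2°C

For a temperature interval the offset drops out; only the factor 5/9 applies.
147.9 × 5/9 = 82.2.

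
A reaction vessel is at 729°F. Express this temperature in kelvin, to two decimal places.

In Celsius: (729 - 32) × 5/9 = 387.2222°C.
In kelvin: 387.2222 + 273.15 = 660.37 K.

660.37 K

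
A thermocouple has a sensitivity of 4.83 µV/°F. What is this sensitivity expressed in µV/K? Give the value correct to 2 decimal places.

8.69 µV/K

The quantity depends on a temperature interval, so only the ratio of degree sizes applies; the offset between the scales is irrelevant.
A change of 1 K is a change of 1.8°F, so per K the value is 4.83 × 1.8 = 8.69.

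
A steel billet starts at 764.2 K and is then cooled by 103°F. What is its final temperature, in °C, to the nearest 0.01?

Initial temperature in Celsius: 764.2 - 273.15 = 491.0500°C.
The 103°F change is an interval, so only the factor 5/9 applies: -103 × 5/9 = -57.2222°C.
Final Celsius temperature: 491.0500 - 57.2222 = 433.8278°C.

433.83°C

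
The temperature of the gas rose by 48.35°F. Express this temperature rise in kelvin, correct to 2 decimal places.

26.86 K

For a temperature interval the offset drops out; only the factor 5/9 applies.
48.35 × 5/9 = 26.86.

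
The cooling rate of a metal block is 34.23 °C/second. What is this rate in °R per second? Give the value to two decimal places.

Since only a temperature interval is involved, the additive offset between the scales drops out.
A change of 1°C is a change of 1.8°R, so 34.23 × 1.8 = 61.61.

61.61 °R/second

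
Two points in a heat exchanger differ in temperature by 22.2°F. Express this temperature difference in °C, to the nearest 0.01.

12.33°C

An interval of 1°F corresponds to 5/9°C.
22.2 × 5/9 = 12.33.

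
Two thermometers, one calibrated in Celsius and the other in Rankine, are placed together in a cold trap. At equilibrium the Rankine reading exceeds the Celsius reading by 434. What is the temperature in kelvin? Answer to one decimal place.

Let x be the Celsius reading; then the Rankine reading is 1.8·x + 491.67.
(1.8·x + 491.67) - x = 434  ⇒  (0.8)·x = -57.67  ⇒  x = -72.0875°C.
In kelvin: -72.0875 + 273.15 = 201.1 K.

201.1 K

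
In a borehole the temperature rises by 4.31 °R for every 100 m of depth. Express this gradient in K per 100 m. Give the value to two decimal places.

The quantity depends on a temperature interval, so only the ratio of degree sizes applies; the offset between the scales is irrelevant.
A change of 1°R is a change of 5/9 K, so 4.31 × 5/9 = 2.39.

2.39 K/100 m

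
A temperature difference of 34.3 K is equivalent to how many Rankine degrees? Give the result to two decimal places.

61.74°R

For a temperature interval the offset drops out; only the factor 1.8 applies.
34.3 × 1.8 = 61.74.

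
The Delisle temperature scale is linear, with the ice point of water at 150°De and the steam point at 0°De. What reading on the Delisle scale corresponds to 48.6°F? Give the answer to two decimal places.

136.17°De

First in Celsius: (48.6 - 32) × 5/9 = 9.2222°C.
Linearly onto the Delisle scale: 150 + (9.2222 / 100) × (0 - 150) = 136.17°De.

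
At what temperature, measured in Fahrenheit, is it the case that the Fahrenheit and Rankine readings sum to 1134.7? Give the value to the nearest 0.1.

337.5°F

Let F be the Fahrenheit reading. The Rankine reading is R = 1·F + 459.67.
Require F + R = 1134.7: (2)·F + 459.67 = 1134.7.
F = (1134.7 - 459.67) / (2) = 337.5.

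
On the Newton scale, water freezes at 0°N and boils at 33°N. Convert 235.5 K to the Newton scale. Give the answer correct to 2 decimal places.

-12.42°N

First in Celsius: 235.5 - 273.15 = -37.6500°C.
Linearly onto the Newton scale: 0 + (-37.6500 / 100) × (33 - 0) = -12.42°N.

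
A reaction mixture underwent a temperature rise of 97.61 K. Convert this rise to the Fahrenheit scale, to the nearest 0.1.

For a temperature interval the offset drops out; only the factor 1.8 applies.
97.61 × 1.8 = 175.7.

175.7°F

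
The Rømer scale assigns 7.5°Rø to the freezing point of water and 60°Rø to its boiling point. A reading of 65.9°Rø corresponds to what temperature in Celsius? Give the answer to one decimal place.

111.2°C

Linear interpolation between the fixed points: C = (65.9 - 7.5) × 100 / (60 - 7.5) = 111.2381°C.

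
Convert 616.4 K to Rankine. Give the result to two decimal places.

1109.52°R

In Celsius: 616.4 - 273.15 = 343.2500°C.
In Rankine: 343.2500 × 1.8 + 491.67 = 1109.52°R.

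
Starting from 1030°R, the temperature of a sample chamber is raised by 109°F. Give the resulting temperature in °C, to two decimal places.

359.63°C

Initial temperature in Celsius: (1030 - 491.67) × 5/9 = 299.0722°C.
The 109°F change is an interval, so only the factor 5/9 applies: +109 × 5/9 = +60.5556°C.
Final Celsius temperature: 299.0722 + 60.5556 = 359.6278°C.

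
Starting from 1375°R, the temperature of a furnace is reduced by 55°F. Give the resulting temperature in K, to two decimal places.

Initial temperature in Celsius: (1375 - 491.67) × 5/9 = 490.7389°C.
The 55°F change is an interval, so only the factor 5/9 applies: -55 × 5/9 = -30.5556°C.
Final Celsius temperature: 490.7389 - 30.5556 = 460.1833°C.
In kelvin: 460.1833 + 273.15 = 733.33 K.

733.33 K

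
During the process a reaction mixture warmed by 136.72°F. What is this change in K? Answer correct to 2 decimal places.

For a temperature interval the offset drops out; only the factor 5/9 applies.
136.72 × 5/9 = 75.96.

75.96 K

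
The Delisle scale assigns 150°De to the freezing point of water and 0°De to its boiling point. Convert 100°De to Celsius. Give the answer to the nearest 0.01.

Linear interpolation between the fixed points: C = (100 - 150) × 100 / (0 - 150) = 33.3333°C.

33.33°C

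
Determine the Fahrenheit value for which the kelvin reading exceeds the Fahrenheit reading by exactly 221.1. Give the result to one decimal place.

Let F be the Fahrenheit reading. The kelvin reading is K = 5/9·F + 255.372.
Require K - F = 221.1: (-4/9)·F + 255.372 = 221.1.
F = (221.1 - 255.372) / (-4/9) = 77.1.

77.1°F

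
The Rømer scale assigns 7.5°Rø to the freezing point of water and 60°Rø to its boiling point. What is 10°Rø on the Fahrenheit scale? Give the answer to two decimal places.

Linear interpolation between the fixed points: C = (10 - 7.5) × 100 / (60 - 7.5) = 4.7619°C.
Then 4.7619 × 1.8 + 32 = 40.57°F.

40.57°F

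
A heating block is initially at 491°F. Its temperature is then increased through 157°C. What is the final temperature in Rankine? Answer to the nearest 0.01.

1233.27°R

Initial temperature in Celsius: (491 - 32) × 5/9 = 255.0000°C.
Final Celsius temperature: 255.0000 + 157.0000 = 412.0000°C.
In Rankine: 412.0000 × 1.8 + 491.67 = 1233.27°R.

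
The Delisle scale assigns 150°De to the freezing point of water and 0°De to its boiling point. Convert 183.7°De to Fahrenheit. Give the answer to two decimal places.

-8.44°F

Linear interpolation between the fixed points: C = (183.7 - 150) × 100 / (0 - 150) = -22.4667°C.
Then -22.4667 × 1.8 + 32 = -8.44°F.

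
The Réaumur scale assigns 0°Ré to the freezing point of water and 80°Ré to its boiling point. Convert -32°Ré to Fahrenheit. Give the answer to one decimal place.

Linear interpolation between the fixed points: C = (-32 - 0) × 100 / (80 - 0) = -40.0000°C.
Then -40.0000 × 1.8 + 32 = -40.0°F.

-40.0°F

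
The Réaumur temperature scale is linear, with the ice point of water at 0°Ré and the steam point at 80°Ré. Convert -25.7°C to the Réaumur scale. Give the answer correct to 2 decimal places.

Linearly onto the Réaumur scale: 0 + (-25.7000 / 100) × (80 - 0) = -20.56°Ré.

-20.56°Ré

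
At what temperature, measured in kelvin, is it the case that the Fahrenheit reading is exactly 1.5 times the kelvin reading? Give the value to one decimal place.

1532.2 K

Let K be the kelvin reading. The Fahrenheit reading is F = 1.8·K - 459.67.
Require F = 1.5·K: 1.8·K - 459.67 = 1.5·K.
(0.3)·K = 459.67  ⇒  K = 1532.2.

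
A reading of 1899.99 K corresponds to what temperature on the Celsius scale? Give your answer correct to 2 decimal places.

In Celsius: 1899.99 - 273.15 = 1626.8400°C.

1626.84°C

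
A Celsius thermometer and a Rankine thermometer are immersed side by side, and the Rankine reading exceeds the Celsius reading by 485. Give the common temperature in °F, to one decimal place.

17.0°F

Let x be the Celsius reading; then the Rankine reading is 1.8·x + 491.67.
(1.8·x + 491.67) - x = 485  ⇒  (0.8)·x = -6.67  ⇒  x = -8.3375°C.
In Fahrenheit: -8.3375 × 1.8 + 32 = 17.0°F.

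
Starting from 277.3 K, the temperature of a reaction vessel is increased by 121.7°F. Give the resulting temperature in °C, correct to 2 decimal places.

71.76°C

Initial temperature in Celsius: 277.3 - 273.15 = 4.1500°C.
The 121.7°F change is an interval, so only the factor 5/9 applies: +121.7 × 5/9 = +67.6111°C.
Final Celsius temperature: 4.1500 + 67.6111 = 71.7611°C.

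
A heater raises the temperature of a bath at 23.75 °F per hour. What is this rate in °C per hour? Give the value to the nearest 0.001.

Since only a temperature interval is involved, the additive offset between the scales drops out.
A change of 1°F is a change of 5/9°C, so 23.75 × 5/9 = 13.194.

13.194 °C/hour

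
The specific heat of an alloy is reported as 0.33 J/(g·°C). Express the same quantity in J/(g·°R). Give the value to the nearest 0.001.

Since only a temperature interval is involved, the additive offset between the scales drops out.
A change of 1°R is a change of 5/9°C, so per °R the value is 0.33 × 5/9 = 0.183.

0.183 J/(g·°R)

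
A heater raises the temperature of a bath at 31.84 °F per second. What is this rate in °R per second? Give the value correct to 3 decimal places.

31.840 °R/second

Since only a temperature interval is involved, the additive offset between the scales drops out.
A change of 1°F is a change of 1°R, so 31.84 × 1 = 31.840.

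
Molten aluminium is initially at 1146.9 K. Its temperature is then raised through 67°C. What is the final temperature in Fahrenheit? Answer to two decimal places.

1725.35°F

Initial temperature in Celsius: 1146.9 - 273.15 = 873.7500°C.
Final Celsius temperature: 873.7500 + 67.0000 = 940.7500°C.
In Fahrenheit: 940.7500 × 1.8 + 32 = 1725.35°F.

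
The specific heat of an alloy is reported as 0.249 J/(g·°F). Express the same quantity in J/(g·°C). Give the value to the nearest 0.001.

Since only a temperature interval is involved, the additive offset between the scales drops out.
A change of 1°C is a change of 1.8°F, so per °C the value is 0.249 × 1.8 = 0.448.

0.448 J/(g·°C)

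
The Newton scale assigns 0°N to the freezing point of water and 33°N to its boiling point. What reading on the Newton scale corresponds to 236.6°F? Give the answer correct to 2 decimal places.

37.51°N

First in Celsius: (236.6 - 32) × 5/9 = 113.6667°C.
Linearly onto the Newton scale: 0 + (113.6667 / 100) × (33 - 0) = 37.51°N.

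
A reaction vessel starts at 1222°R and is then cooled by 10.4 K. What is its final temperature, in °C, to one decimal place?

395.3°C

Initial temperature in Celsius: (1222 - 491.67) × 5/9 = 405.7389°C.
The 10.4 K change is an interval; Kelvin and Celsius degrees are the same size, so ΔC = -10.4°C.
Final Celsius temperature: 405.7389 - 10.4000 = 395.3389°C.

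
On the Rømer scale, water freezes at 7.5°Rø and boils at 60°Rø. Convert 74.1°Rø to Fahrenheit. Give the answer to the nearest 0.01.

Linear interpolation between the fixed points: C = (74.1 - 7.5) × 100 / (60 - 7.5) = 126.8571°C.
Then 126.8571 × 1.8 + 32 = 260.34°F.

260.34°F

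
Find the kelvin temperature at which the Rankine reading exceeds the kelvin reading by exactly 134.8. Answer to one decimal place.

168.5 K

Let K be the kelvin reading. The Rankine reading is R = 1.8·K.
Require R - K = 134.8: (0.8)·K = 134.8.
K = (134.8) / (0.8) = 168.5.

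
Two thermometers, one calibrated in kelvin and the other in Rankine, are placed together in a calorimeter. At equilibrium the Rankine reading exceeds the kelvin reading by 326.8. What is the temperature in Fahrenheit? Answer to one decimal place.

Let x be the kelvin reading; then the Rankine reading is 1.8·x.
(1.8·x) - x = 326.8  ⇒  (0.8)·x = 326.8  ⇒  x = 408.5000 K.
In Celsius: 408.5 - 273.15 = 135.3500°C.
In Fahrenheit: 135.3500 × 1.8 + 32 = 275.6°F.

275.6°F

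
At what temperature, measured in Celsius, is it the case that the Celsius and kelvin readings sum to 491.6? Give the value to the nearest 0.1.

Let C be the Celsius reading. The kelvin reading is K = 1·C + 273.15.
Require C + K = 491.6: (2)·C + 273.15 = 491.6.
C = (491.6 - 273.15) / (2) = 109.2.

109.2°C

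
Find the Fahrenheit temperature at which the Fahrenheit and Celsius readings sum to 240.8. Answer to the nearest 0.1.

Let F be the Fahrenheit reading. The Celsius reading is C = 5/9·F - 17.7778.
Require F + C = 240.8: (14/9)·F - 17.7778 = 240.8.
F = (240.8 + 17.7778) / (14/9) = 166.2.

166.2°F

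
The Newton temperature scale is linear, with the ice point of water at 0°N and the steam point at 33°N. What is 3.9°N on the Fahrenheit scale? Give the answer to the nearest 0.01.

Linear interpolation between the fixed points: C = (3.9 - 0) × 100 / (33 - 0) = 11.8182°C.
Then 11.8182 × 1.8 + 32 = 53.27°F.

53.27°F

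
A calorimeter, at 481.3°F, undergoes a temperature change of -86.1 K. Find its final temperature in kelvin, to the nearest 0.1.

436.7 K

Initial temperature in Celsius: (481.3 - 32) × 5/9 = 249.6111°C.
The 86.1 K change is an interval; Kelvin and Celsius degrees are the same size, so ΔC = -86.1°C.
Final Celsius temperature: 249.6111 - 86.1000 = 163.5111°C.
In kelvin: 163.5111 + 273.15 = 436.7 K.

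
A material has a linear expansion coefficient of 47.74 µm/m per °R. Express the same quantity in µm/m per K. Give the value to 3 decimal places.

Since only a temperature interval is involved, the additive offset between the scales drops out.
A change of 1 K is a change of 1.8°R, so per K the value is 47.74 × 1.8 = 85.932.

85.932 µm/m per K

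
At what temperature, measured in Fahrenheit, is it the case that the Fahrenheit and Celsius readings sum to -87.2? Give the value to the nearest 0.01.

Let F be the Fahrenheit reading. The Celsius reading is C = 5/9·F - 17.7778.
Require F + C = -87.2: (14/9)·F - 17.7778 = -87.2.
F = (-87.2 + 17.7778) / (14/9) = -44.63.

-44.63°F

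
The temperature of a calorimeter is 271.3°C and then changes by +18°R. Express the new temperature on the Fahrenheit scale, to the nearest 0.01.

538.34°F

The 18°R change is an interval, so only the factor 5/9 applies: +18 × 5/9 = +10.0000°C.
Final Celsius temperature: 271.3000 + 10.0000 = 281.3000°C.
In Fahrenheit: 281.3000 × 1.8 + 32 = 538.34°F.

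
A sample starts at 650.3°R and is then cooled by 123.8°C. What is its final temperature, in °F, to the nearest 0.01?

-32.21°F

Initial temperature in Celsius: (650.3 - 491.67) × 5/9 = 88.1278°C.
Final Celsius temperature: 88.1278 - 123.8000 = -35.6722°C.
In Fahrenheit: -35.6722 × 1.8 + 32 = -32.21°F.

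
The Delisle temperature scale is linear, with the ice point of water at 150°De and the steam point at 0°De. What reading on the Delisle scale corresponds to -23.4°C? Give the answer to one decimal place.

185.1°De

Linearly onto the Delisle scale: 150 + (-23.4000 / 100) × (0 - 150) = 185.1°De.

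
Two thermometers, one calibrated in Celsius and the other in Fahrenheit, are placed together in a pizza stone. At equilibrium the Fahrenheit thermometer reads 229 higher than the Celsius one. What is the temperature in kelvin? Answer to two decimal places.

Let x be the Celsius reading; then the Fahrenheit reading is 1.8·x + 32.
(1.8·x + 32) - x = 229  ⇒  (0.8)·x = 197  ⇒  x = 246.2500°C.
In kelvin: 246.2500 + 273.15 = 519.40 K.

519.40 K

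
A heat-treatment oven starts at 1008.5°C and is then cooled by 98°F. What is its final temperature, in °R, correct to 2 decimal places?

The 98°F change is an interval, so only the factor 5/9 applies: -98 × 5/9 = -54.4444°C.
Final Celsius temperature: 1008.5000 - 54.4444 = 954.0556°C.
In Rankine: 954.0556 × 1.8 + 491.67 = 2208.97°R.

2208.97°R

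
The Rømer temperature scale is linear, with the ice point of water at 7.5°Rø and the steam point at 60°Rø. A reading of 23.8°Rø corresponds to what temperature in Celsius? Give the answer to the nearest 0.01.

Linear interpolation between the fixed points: C = (23.8 - 7.5) × 100 / (60 - 7.5) = 31.0476°C.

31.05°C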